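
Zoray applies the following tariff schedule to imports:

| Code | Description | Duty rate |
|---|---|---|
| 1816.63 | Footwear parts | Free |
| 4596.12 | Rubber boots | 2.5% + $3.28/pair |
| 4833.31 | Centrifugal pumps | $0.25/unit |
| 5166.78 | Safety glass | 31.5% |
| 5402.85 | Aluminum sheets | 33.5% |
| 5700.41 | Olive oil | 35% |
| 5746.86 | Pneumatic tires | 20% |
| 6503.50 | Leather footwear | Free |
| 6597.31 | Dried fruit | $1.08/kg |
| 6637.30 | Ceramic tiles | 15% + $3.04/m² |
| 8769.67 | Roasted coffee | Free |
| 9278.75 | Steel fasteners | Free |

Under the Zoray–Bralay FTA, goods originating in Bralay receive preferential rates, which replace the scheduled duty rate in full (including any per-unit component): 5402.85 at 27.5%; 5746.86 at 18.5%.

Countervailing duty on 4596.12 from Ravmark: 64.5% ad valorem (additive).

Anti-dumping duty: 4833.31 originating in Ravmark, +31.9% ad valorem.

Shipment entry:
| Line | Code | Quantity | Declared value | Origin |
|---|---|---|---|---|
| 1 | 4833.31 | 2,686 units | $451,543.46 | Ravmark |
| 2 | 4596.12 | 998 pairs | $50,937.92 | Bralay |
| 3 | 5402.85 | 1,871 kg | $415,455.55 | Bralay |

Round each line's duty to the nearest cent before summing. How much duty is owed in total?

$263,511.03

Line 1 (4833.31, Ravmark, 2,686 units, $451,543.46):
Base rate for 4833.31 is $0.25/unit.
Additional duty on 4833.31 from Ravmark: +31.9% ad valorem. Applied ad valorem rate = 31.9%.
Duty = $451,543.46 × 31.9% + 2,686 × $0.25 = $144,713.86.
Line 2 (4596.12, Bralay, 998 pairs, $50,937.92):
Base rate for 4596.12 is 2.5% + $3.28/pair.
Origin Bralay is the FTA partner but 4596.12 is not on the preference list; base rate stands.
The additional-duty order on 4596.12 targets Ravmark, not Bralay; it does not apply.
Duty = $50,937.92 × 2.5% + 998 × $3.28 = $4,546.89.
Line 3 (5402.85, Bralay, 1,871 kg, $415,455.55):
Base rate for 5402.85 is 33.5%.
Origin Bralay qualifies under the Zoray–Bralay agreement and 5402.85 is covered: preferential rate 27.5% applies instead.
Duty = $415,455.55 × 27.5% = $114,250.28.
Total = $144,713.86 + $4,546.89 + $114,250.28 = $263,511.03.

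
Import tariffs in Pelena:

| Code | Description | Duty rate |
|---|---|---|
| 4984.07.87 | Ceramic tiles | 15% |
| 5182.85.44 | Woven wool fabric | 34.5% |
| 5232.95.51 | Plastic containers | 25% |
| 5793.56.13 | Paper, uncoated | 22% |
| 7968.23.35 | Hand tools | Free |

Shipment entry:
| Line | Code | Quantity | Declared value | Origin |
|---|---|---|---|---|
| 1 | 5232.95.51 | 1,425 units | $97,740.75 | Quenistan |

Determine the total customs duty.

$24,435.19

Line 1 (5232.95.51, Quenistan, 1,425 units, $97,740.75):
Base rate for 5232.95.51 is 25%.
Duty = $97,740.75 × 25% = $24,435.19.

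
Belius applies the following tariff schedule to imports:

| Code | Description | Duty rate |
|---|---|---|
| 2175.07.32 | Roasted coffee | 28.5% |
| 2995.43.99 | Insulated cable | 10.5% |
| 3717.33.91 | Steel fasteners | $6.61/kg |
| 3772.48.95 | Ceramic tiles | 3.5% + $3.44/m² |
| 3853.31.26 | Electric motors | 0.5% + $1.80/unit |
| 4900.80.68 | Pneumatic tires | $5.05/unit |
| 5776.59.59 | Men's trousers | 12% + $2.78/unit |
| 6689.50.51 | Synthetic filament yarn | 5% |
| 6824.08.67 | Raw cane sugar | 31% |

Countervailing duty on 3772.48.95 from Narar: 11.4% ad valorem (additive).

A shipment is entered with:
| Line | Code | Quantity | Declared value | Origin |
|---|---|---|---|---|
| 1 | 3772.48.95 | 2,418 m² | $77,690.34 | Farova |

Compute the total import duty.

Line 1 (3772.48.95, Farova, 2,418 m², $77,690.34):
Base rate for 3772.48.95 is 3.5% + $3.44/m².
The additional-duty order on 3772.48.95 targets Narar, not Farova; it does not apply.
Duty = $77,690.34 × 3.5% + 2,418 × $3.44 = $11,037.08.

$11,037.08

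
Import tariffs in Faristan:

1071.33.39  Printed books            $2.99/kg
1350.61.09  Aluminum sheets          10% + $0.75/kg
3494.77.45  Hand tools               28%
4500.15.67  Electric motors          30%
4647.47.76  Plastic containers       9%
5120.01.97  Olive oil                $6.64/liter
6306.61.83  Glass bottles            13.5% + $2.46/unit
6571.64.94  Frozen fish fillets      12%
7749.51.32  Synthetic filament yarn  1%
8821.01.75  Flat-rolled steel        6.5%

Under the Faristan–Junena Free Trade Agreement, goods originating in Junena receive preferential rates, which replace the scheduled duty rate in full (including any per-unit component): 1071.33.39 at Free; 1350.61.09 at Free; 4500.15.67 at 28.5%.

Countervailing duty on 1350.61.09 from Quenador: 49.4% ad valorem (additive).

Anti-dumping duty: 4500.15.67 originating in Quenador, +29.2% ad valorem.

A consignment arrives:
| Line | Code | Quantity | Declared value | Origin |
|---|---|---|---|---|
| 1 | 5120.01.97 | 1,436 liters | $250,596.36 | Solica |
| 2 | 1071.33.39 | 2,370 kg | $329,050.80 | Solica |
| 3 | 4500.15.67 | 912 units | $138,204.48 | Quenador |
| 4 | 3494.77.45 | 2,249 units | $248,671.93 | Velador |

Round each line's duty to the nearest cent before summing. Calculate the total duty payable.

$168,066.53

Line 1 (5120.01.97, Solica, 1,436 liters, $250,596.36):
Base rate for 5120.01.97 is $6.64/liter.
Duty = 1,436 × $6.64 = $9,535.04.
Line 2 (1071.33.39, Solica, 2,370 kg, $329,050.80):
Base rate for 1071.33.39 is $2.99/kg.
1071.33.39 has an FTA preferential rate, but origin Solica is not Junena; base rate stands.
Duty = 2,370 × $2.99 = $7,086.30.
Line 3 (4500.15.67, Quenador, 912 units, $138,204.48):
Base rate for 4500.15.67 is 30%.
4500.15.67 has an FTA preferential rate, but origin Quenador is not Junena; base rate stands.
Additional duty on 4500.15.67 from Quenador: +29.2%. Applied ad valorem rate: 30% + 29.2% = 59.2%.
Duty = $138,204.48 × 59.2% = $81,817.05.
Line 4 (3494.77.45, Velador, 2,249 units, $248,671.93):
Base rate for 3494.77.45 is 28%.
Duty = $248,671.93 × 28% = $69,628.14.
Total = $9,535.04 + $7,086.30 + $81,817.05 + $69,628.14 = $168,066.53.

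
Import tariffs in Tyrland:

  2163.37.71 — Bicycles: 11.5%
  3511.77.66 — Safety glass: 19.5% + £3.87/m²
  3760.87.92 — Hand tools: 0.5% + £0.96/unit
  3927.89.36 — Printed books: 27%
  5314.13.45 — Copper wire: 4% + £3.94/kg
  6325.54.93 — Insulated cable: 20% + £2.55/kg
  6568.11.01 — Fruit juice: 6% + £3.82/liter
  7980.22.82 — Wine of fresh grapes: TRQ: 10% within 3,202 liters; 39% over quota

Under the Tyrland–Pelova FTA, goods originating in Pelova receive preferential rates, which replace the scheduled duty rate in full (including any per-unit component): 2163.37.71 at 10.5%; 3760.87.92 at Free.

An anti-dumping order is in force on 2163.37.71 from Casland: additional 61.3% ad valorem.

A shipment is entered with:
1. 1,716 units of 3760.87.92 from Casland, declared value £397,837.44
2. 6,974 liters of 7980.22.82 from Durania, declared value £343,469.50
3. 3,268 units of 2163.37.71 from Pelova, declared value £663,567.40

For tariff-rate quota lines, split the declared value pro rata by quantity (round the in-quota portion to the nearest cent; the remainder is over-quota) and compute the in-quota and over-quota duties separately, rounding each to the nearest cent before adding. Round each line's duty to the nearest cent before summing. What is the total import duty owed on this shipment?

Line 1 (3760.87.92, Casland, 1,716 units, £397,837.44):
Base rate for 3760.87.92 is 0.5% + £0.96/unit.
3760.87.92 has an FTA preferential rate, but origin Casland is not Pelova; base rate stands.
Duty = £397,837.44 × 0.5% + 1,716 × £0.96 = £3,636.55.
Line 2 (7980.22.82, Durania, 6,974 liters, £343,469.50):
Code 7980.22.82 is under a tariff-rate quota (threshold 3,202 liters). In-quota: 3,202 liters at 10%; over-quota: 3,772 liters at 39%.
Pro-rata value split: in-quota = £343,469.50 × 3,202/6,974 = £157,698.50; over-quota = £343,469.50 − £157,698.50 = £185,771.00.
In-quota duty = £157,698.50 × 10% = £15,769.85. Over-quota duty = £185,771.00 × 39% = £72,450.69.
Line duty = £15,769.85 + £72,450.69 = £88,220.54.
Line 3 (2163.37.71, Pelova, 3,268 units, £663,567.40):
Base rate for 2163.37.71 is 11.5%.
Origin Pelova qualifies under the Tyrland–Pelova agreement and 2163.37.71 is covered: preferential rate 10.5% applies instead.
The additional-duty order on 2163.37.71 targets Casland, not Pelova; it does not apply.
Duty = £663,567.40 × 10.5% = £69,674.58.
Total = £3,636.55 + £88,220.54 + £69,674.58 = £161,531.67.

£161,531.67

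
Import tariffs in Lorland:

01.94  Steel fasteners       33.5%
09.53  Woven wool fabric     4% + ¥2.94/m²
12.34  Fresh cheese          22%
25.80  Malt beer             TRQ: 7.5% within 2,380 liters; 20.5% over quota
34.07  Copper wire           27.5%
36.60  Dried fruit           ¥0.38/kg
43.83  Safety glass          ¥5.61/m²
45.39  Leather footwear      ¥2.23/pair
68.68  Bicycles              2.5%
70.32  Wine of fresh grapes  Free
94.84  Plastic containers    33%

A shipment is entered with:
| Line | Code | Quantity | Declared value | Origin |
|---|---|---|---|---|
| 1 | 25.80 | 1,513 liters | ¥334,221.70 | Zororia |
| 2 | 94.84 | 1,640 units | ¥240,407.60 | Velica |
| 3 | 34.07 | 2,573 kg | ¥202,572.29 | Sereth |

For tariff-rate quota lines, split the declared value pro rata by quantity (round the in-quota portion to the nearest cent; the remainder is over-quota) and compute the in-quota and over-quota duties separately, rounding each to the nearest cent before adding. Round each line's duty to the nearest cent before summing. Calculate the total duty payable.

Line 1 (25.80, Zororia, 1,513 liters, ¥334,221.70):
Code 25.80 is under a tariff-rate quota (threshold 2,380 liters). Quantity 1,513 liters is within the quota, so the in-quota rate 7.5% applies to the full value.
Duty = ¥334,221.70 × 7.5% = ¥25,066.63.
Line 2 (94.84, Velica, 1,640 units, ¥240,407.60):
Base rate for 94.84 is 33%.
Duty = ¥240,407.60 × 33% = ¥79,334.51.
Line 3 (34.07, Sereth, 2,573 kg, ¥202,572.29):
Base rate for 34.07 is 27.5%.
Duty = ¥202,572.29 × 27.5% = ¥55,707.38.
Total = ¥25,066.63 + ¥79,334.51 + ¥55,707.38 = ¥160,108.52.

¥160,108.52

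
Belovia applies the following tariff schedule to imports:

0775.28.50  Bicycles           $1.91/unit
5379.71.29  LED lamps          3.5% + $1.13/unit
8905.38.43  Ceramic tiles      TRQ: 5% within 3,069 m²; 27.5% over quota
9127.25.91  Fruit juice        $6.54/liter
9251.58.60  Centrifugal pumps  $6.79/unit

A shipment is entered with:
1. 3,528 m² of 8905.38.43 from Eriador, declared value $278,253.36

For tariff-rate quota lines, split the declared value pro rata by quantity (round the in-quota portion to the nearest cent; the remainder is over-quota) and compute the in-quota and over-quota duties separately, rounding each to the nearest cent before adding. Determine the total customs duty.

$22,057.97

Line 1 (8905.38.43, Eriador, 3,528 m², $278,253.36):
Code 8905.38.43 is under a tariff-rate quota (threshold 3,069 m²). In-quota: 3,069 m² at 5%; over-quota: 459 m² at 27.5%.
Pro-rata value split: in-quota = $278,253.36 × 3,069/3,528 = $242,052.03; over-quota = $278,253.36 − $242,052.03 = $36,201.33.
In-quota duty = $242,052.03 × 5% = $12,102.60. Over-quota duty = $36,201.33 × 27.5% = $9,955.37.
Line duty = $12,102.60 + $9,955.37 = $22,057.97.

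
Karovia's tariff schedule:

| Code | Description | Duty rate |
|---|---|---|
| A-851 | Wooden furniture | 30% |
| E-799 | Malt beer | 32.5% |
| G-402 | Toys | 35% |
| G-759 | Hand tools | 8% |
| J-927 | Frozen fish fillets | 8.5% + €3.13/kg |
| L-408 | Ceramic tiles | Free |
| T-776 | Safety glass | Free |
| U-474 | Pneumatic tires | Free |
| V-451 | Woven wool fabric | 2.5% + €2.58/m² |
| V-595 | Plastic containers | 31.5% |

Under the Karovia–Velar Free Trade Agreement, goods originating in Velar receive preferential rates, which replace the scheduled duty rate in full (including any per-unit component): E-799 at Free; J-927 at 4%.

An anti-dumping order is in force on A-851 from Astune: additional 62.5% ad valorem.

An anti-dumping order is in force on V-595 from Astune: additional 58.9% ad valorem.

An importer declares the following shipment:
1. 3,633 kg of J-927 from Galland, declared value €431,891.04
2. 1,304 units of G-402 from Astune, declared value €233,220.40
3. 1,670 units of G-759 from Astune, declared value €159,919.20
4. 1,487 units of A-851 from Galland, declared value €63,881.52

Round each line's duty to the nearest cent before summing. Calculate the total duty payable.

Line 1 (J-927, Galland, 3,633 kg, €431,891.04):
Base rate for J-927 is 8.5% + €3.13/kg.
J-927 has an FTA preferential rate, but origin Galland is not Velar; base rate stands.
Duty = €431,891.04 × 8.5% + 3,633 × €3.13 = €48,082.03.
Line 2 (G-402, Astune, 1,304 units, €233,220.40):
Base rate for G-402 is 35%.
Duty = €233,220.40 × 35% = €81,627.14.
Line 3 (G-759, Astune, 1,670 units, €159,919.20):
Base rate for G-759 is 8%.
Duty = €159,919.20 × 8% = €12,793.54.
Line 4 (A-851, Galland, 1,487 units, €63,881.52):
Base rate for A-851 is 30%.
The additional-duty order on A-851 targets Astune, not Galland; it does not apply.
Duty = €63,881.52 × 30% = €19,164.46.
Total = €48,082.03 + €81,627.14 + €12,793.54 + €19,164.46 = €161,667.17.

€161,667.17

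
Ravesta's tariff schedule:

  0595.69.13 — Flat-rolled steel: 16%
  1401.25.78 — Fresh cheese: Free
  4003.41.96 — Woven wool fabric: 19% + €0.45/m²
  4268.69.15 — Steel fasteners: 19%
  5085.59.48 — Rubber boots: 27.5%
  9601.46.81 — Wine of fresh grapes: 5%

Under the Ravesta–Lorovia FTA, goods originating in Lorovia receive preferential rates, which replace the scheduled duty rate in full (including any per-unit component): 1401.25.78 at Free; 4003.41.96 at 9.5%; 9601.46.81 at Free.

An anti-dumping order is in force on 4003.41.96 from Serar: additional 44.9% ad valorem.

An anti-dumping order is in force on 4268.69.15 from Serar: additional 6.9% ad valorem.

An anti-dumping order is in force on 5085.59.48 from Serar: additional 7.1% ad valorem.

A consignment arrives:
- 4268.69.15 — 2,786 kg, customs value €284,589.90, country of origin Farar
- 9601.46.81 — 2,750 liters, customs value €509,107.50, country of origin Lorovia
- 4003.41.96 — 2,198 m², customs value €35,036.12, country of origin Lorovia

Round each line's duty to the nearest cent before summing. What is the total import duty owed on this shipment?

€57,400.51

Line 1 (4268.69.15, Farar, 2,786 kg, €284,589.90):
Base rate for 4268.69.15 is 19%.
The additional-duty order on 4268.69.15 targets Serar, not Farar; it does not apply.
Duty = €284,589.90 × 19% = €54,072.08.
Line 2 (9601.46.81, Lorovia, 2,750 liters, €509,107.50):
Base rate for 9601.46.81 is 5%.
Origin Lorovia qualifies under the Ravesta–Lorovia agreement and 9601.46.81 is covered: preferential rate Free applies instead.
Duty = €509,107.50 × 0% = €0.00.
Line 3 (4003.41.96, Lorovia, 2,198 m², €35,036.12):
Base rate for 4003.41.96 is 19% + €0.45/m².
Origin Lorovia qualifies under the Ravesta–Lorovia agreement and 4003.41.96 is covered: preferential rate 9.5% applies instead.
The additional-duty order on 4003.41.96 targets Serar, not Lorovia; it does not apply.
Duty = €35,036.12 × 9.5% = €3,328.43.
Total = €54,072.08 + €0.00 + €3,328.43 = €57,400.51.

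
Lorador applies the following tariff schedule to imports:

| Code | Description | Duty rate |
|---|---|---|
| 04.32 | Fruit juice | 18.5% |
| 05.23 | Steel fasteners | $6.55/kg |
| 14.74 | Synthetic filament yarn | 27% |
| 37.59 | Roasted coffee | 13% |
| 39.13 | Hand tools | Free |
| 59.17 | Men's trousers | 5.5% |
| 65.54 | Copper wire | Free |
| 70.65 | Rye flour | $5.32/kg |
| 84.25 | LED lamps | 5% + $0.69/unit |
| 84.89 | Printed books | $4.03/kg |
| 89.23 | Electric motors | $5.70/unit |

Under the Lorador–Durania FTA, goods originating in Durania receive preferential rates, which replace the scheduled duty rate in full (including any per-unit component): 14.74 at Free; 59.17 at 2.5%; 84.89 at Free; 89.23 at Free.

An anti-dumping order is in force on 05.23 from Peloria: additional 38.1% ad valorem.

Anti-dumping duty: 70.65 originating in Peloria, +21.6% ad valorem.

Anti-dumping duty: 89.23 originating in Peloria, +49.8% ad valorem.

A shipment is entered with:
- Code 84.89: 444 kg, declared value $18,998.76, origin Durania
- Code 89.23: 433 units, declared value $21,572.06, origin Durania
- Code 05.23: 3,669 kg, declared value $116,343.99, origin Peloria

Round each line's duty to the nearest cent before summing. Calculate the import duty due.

Line 1 (84.89, Durania, 444 kg, $18,998.76):
Base rate for 84.89 is $4.03/kg.
Origin Durania qualifies under the Lorador–Durania agreement and 84.89 is covered: preferential rate Free applies instead.
Duty = $18,998.76 × 0% = $0.00.
Line 2 (89.23, Durania, 433 units, $21,572.06):
Base rate for 89.23 is $5.70/unit.
Origin Durania qualifies under the Lorador–Durania agreement and 89.23 is covered: preferential rate Free applies instead.
The additional-duty order on 89.23 targets Peloria, not Durania; it does not apply.
Duty = $21,572.06 × 0% = $0.00.
Line 3 (05.23, Peloria, 3,669 kg, $116,343.99):
Base rate for 05.23 is $6.55/kg.
Additional duty on 05.23 from Peloria: +38.1% ad valorem. Applied ad valorem rate = 38.1%.
Duty = $116,343.99 × 38.1% + 3,669 × $6.55 = $68,359.01.
Total = $0.00 + $0.00 + $68,359.01 = $68,359.01.

$68,359.01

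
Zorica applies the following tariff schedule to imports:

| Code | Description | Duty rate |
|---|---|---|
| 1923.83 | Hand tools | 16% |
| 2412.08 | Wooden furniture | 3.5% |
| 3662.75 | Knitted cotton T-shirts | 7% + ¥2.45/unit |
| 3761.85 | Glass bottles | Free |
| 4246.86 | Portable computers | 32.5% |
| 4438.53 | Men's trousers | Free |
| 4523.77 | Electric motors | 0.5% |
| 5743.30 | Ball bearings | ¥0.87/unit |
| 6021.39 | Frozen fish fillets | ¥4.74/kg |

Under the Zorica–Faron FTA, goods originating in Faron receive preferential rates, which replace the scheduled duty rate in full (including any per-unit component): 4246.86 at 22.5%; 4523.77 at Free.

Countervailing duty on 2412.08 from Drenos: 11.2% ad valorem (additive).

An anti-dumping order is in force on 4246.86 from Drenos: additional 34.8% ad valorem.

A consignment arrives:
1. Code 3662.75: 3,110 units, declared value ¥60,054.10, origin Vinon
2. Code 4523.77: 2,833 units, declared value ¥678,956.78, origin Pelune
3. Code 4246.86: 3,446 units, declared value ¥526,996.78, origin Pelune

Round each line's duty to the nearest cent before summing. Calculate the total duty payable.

Line 1 (3662.75, Vinon, 3,110 units, ¥60,054.10):
Base rate for 3662.75 is 7% + ¥2.45/unit.
Duty = ¥60,054.10 × 7% + 3,110 × ¥2.45 = ¥11,823.29.
Line 2 (4523.77, Pelune, 2,833 units, ¥678,956.78):
Base rate for 4523.77 is 0.5%.
4523.77 has an FTA preferential rate, but origin Pelune is not Faron; base rate stands.
Duty = ¥678,956.78 × 0.5% = ¥3,394.78.
Line 3 (4246.86, Pelune, 3,446 units, ¥526,996.78):
Base rate for 4246.86 is 32.5%.
4246.86 has an FTA preferential rate, but origin Pelune is not Faron; base rate stands.
The additional-duty order on 4246.86 targets Drenos, not Pelune; it does not apply.
Duty = ¥526,996.78 × 32.5% = ¥171,273.95.
Total = ¥11,823.29 + ¥3,394.78 + ¥171,273.95 = ¥186,492.02.

¥186,492.02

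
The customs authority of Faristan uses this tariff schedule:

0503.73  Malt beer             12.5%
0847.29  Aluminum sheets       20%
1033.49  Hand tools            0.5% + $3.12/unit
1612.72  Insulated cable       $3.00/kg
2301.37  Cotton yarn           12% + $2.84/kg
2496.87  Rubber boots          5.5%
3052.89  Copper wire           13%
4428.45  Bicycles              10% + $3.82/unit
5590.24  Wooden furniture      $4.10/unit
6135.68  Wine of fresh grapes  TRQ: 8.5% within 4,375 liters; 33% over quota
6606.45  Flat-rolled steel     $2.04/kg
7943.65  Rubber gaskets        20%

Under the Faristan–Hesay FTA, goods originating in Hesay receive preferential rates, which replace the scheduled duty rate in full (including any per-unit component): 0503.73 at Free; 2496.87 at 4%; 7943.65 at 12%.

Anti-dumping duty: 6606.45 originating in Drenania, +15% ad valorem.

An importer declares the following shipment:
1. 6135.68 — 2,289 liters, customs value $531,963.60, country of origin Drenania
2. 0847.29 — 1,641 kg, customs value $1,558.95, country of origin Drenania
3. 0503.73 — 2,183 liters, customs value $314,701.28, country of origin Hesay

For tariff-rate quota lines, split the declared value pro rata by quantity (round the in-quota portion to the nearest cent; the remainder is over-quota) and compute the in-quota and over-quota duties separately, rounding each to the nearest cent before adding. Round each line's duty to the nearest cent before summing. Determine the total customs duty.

Line 1 (6135.68, Drenania, 2,289 liters, $531,963.60):
Code 6135.68 is under a tariff-rate quota (threshold 4,375 liters). Quantity 2,289 liters is within the quota, so the in-quota rate 8.5% applies to the full value.
Duty = $531,963.60 × 8.5% = $45,216.91.
Line 2 (0847.29, Drenania, 1,641 kg, $1,558.95):
Base rate for 0847.29 is 20%.
Duty = $1,558.95 × 20% = $311.79.
Line 3 (0503.73, Hesay, 2,183 liters, $314,701.28):
Base rate for 0503.73 is 12.5%.
Origin Hesay qualifies under the Faristan–Hesay agreement and 0503.73 is covered: preferential rate Free applies instead.
Duty = $314,701.28 × 0% = $0.00.
Total = $45,216.91 + $311.79 + $0.00 = $45,528.70.

$45,528.70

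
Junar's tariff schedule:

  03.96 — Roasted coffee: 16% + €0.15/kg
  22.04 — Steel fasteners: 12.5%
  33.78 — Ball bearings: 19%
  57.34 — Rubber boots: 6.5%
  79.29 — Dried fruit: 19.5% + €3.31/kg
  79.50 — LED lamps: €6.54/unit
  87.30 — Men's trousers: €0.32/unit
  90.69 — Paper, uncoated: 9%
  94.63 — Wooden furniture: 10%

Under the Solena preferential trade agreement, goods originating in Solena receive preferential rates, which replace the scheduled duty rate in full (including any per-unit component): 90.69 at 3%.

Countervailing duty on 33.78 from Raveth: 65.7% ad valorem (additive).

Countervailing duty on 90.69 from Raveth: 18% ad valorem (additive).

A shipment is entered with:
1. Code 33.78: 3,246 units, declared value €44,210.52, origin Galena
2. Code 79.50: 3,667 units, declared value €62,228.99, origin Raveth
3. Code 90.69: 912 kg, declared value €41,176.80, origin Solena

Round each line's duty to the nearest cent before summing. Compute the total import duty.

Line 1 (33.78, Galena, 3,246 units, €44,210.52):
Base rate for 33.78 is 19%.
The additional-duty order on 33.78 targets Raveth, not Galena; it does not apply.
Duty = €44,210.52 × 19% = €8,400.00.
Line 2 (79.50, Raveth, 3,667 units, €62,228.99):
Base rate for 79.50 is €6.54/unit.
Duty = 3,667 × €6.54 = €23,982.18.
Line 3 (90.69, Solena, 912 kg, €41,176.80):
Base rate for 90.69 is 9%.
Origin Solena qualifies under the Junar–Solena agreement and 90.69 is covered: preferential rate 3% applies instead.
The additional-duty order on 90.69 targets Raveth, not Solena; it does not apply.
Duty = €41,176.80 × 3% = €1,235.30.
Total = €8,400.00 + €23,982.18 + €1,235.30 = €33,617.48.

€33,617.48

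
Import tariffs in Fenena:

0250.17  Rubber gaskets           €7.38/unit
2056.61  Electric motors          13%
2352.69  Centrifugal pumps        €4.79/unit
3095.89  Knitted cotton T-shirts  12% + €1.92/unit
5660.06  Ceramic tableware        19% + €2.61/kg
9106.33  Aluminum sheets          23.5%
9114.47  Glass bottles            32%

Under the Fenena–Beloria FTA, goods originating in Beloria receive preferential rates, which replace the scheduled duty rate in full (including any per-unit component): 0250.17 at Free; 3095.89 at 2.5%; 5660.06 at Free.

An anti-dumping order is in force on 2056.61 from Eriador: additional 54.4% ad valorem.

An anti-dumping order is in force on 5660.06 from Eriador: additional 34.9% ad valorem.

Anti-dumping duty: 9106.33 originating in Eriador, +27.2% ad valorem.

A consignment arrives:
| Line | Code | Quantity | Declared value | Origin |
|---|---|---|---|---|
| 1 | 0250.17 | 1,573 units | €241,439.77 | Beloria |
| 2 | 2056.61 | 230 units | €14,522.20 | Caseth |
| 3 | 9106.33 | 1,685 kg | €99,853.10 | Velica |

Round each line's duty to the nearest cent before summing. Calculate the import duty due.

Line 1 (0250.17, Beloria, 1,573 units, €241,439.77):
Base rate for 0250.17 is €7.38/unit.
Origin Beloria qualifies under the Fenena–Beloria agreement and 0250.17 is covered: preferential rate Free applies instead.
Duty = €241,439.77 × 0% = €0.00.
Line 2 (2056.61, Caseth, 230 units, €14,522.20):
Base rate for 2056.61 is 13%.
The additional-duty order on 2056.61 targets Eriador, not Caseth; it does not apply.
Duty = €14,522.20 × 13% = €1,887.89.
Line 3 (9106.33, Velica, 1,685 kg, €99,853.10):
Base rate for 9106.33 is 23.5%.
The additional-duty order on 9106.33 targets Eriador, not Velica; it does not apply.
Duty = €99,853.10 × 23.5% = €23,465.48.
Total = €0.00 + €1,887.89 + €23,465.48 = €25,353.37.

€25,353.37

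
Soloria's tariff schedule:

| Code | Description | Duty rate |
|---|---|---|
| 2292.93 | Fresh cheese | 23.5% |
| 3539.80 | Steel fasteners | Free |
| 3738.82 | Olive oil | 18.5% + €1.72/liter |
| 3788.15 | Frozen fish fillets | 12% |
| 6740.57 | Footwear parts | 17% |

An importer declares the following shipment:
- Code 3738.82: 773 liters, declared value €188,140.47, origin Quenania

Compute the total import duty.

€36,135.55

Line 1 (3738.82, Quenania, 773 liters, €188,140.47):
Base rate for 3738.82 is 18.5% + €1.72/liter.
Duty = €188,140.47 × 18.5% + 773 × €1.72 = €36,135.55.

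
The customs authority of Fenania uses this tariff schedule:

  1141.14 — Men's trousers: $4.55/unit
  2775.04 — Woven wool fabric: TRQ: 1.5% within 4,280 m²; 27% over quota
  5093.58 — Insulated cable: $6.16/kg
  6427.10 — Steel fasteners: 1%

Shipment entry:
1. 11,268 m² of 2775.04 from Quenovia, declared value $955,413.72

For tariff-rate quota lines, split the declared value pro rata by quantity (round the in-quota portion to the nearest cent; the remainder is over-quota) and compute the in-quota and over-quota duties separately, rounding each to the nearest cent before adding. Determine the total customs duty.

Line 1 (2775.04, Quenovia, 11,268 m², $955,413.72):
Code 2775.04 is under a tariff-rate quota (threshold 4,280 m²). In-quota: 4,280 m² at 1.5%; over-quota: 6,988 m² at 27%.
Pro-rata value split: in-quota = $955,413.72 × 4,280/11,268 = $362,901.20; over-quota = $955,413.72 − $362,901.20 = $592,512.52.
In-quota duty = $362,901.20 × 1.5% = $5,443.52. Over-quota duty = $592,512.52 × 27% = $159,978.38.
Line duty = $5,443.52 + $159,978.38 = $165,421.90.

$165,421.90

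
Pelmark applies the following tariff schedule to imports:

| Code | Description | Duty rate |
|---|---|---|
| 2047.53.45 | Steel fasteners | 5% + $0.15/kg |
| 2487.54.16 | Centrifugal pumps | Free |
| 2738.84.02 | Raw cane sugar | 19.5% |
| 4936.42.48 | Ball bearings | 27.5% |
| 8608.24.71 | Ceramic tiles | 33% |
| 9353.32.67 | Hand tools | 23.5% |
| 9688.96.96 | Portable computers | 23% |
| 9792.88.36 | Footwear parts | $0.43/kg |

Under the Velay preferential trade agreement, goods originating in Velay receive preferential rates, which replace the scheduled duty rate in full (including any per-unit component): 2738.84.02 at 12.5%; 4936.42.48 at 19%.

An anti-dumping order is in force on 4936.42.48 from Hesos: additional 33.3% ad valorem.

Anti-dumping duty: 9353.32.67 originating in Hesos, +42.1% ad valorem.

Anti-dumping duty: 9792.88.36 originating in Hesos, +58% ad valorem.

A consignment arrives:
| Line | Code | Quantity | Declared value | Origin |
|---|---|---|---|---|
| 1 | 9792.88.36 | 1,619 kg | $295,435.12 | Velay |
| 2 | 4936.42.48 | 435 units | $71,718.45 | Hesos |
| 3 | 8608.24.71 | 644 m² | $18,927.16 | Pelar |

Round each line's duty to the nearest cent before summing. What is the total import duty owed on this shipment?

$50,546.95

Line 1 (9792.88.36, Velay, 1,619 kg, $295,435.12):
Base rate for 9792.88.36 is $0.43/kg.
Origin Velay is the FTA partner but 9792.88.36 is not on the preference list; base rate stands.
The additional-duty order on 9792.88.36 targets Hesos, not Velay; it does not apply.
Duty = 1,619 × $0.43 = $696.17.
Line 2 (4936.42.48, Hesos, 435 units, $71,718.45):
Base rate for 4936.42.48 is 27.5%.
4936.42.48 has an FTA preferential rate, but origin Hesos is not Velay; base rate stands.
Additional duty on 4936.42.48 from Hesos: +33.3%. Applied ad valorem rate: 27.5% + 33.3% = 60.8%.
Duty = $71,718.45 × 60.8% = $43,604.82.
Line 3 (8608.24.71, Pelar, 644 m², $18,927.16):
Base rate for 8608.24.71 is 33%.
Duty = $18,927.16 × 33% = $6,245.96.
Total = $696.17 + $43,604.82 + $6,245.96 = $50,546.95.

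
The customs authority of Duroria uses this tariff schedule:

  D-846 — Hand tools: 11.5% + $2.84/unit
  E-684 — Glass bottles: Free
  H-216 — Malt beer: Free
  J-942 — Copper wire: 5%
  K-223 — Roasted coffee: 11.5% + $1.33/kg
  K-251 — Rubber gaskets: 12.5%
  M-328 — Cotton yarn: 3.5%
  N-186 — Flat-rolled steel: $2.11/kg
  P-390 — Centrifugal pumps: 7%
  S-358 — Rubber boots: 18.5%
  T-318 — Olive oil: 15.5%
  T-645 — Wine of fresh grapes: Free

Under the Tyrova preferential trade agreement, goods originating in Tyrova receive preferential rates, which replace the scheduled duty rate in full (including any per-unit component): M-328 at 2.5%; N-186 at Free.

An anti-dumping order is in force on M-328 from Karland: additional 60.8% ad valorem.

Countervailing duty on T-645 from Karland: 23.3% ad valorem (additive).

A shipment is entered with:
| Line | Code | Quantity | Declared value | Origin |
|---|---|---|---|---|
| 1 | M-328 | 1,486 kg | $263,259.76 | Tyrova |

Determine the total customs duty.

Line 1 (M-328, Tyrova, 1,486 kg, $263,259.76):
Base rate for M-328 is 3.5%.
Origin Tyrova qualifies under the Duroria–Tyrova agreement and M-328 is covered: preferential rate 2.5% applies instead.
The additional-duty order on M-328 targets Karland, not Tyrova; it does not apply.
Duty = $263,259.76 × 2.5% = $6,581.49.

$6,581.49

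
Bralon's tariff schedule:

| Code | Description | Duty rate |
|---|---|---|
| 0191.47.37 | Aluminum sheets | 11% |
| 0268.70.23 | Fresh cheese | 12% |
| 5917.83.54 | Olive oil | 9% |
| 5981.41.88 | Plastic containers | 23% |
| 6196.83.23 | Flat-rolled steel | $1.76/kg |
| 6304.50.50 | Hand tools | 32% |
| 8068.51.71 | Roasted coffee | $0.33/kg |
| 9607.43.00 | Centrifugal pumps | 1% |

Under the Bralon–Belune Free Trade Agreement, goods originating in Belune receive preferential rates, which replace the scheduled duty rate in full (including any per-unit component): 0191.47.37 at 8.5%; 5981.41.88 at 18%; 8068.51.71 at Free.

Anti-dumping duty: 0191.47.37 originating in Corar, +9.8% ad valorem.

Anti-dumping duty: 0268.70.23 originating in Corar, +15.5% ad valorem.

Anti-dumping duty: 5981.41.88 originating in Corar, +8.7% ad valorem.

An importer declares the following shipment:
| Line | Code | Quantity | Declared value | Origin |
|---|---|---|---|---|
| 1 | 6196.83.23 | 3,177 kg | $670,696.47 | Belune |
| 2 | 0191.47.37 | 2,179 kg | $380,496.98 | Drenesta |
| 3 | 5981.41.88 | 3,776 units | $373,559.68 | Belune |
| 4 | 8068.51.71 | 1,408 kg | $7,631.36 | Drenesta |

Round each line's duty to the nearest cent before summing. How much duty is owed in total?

$115,151.57

Line 1 (6196.83.23, Belune, 3,177 kg, $670,696.47):
Base rate for 6196.83.23 is $1.76/kg.
Origin Belune is the FTA partner but 6196.83.23 is not on the preference list; base rate stands.
Duty = 3,177 × $1.76 = $5,591.52.
Line 2 (0191.47.37, Drenesta, 2,179 kg, $380,496.98):
Base rate for 0191.47.37 is 11%.
0191.47.37 has an FTA preferential rate, but origin Drenesta is not Belune; base rate stands.
The additional-duty order on 0191.47.37 targets Corar, not Drenesta; it does not apply.
Duty = $380,496.98 × 11% = $41,854.67.
Line 3 (5981.41.88, Belune, 3,776 units, $373,559.68):
Base rate for 5981.41.88 is 23%.
Origin Belune qualifies under the Bralon–Belune agreement and 5981.41.88 is covered: preferential rate 18% applies instead.
The additional-duty order on 5981.41.88 targets Corar, not Belune; it does not apply.
Duty = $373,559.68 × 18% = $67,240.74.
Line 4 (8068.51.71, Drenesta, 1,408 kg, $7,631.36):
Base rate for 8068.51.71 is $0.33/kg.
8068.51.71 has an FTA preferential rate, but origin Drenesta is not Belune; base rate stands.
Duty = 1,408 × $0.33 = $464.64.
Total = $5,591.52 + $41,854.67 + $67,240.74 + $464.64 = $115,151.57.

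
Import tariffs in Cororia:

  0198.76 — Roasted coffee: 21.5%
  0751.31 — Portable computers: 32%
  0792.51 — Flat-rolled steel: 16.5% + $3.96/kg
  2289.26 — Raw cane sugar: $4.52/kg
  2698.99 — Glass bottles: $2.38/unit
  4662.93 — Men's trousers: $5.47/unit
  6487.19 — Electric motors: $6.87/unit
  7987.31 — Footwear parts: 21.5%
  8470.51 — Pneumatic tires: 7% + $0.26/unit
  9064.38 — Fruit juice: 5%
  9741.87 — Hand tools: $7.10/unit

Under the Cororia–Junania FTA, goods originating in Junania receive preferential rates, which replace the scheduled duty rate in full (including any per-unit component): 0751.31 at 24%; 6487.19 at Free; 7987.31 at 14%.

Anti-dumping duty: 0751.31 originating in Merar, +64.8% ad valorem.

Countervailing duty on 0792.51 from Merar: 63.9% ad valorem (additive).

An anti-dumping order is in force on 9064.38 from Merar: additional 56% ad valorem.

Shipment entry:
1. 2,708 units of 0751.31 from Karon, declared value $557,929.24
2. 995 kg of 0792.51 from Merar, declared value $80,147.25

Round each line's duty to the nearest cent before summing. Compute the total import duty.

$246,915.95

Line 1 (0751.31, Karon, 2,708 units, $557,929.24):
Base rate for 0751.31 is 32%.
0751.31 has an FTA preferential rate, but origin Karon is not Junania; base rate stands.
The additional-duty order on 0751.31 targets Merar, not Karon; it does not apply.
Duty = $557,929.24 × 32% = $178,537.36.
Line 2 (0792.51, Merar, 995 kg, $80,147.25):
Base rate for 0792.51 is 16.5% + $3.96/kg.
Additional duty on 0792.51 from Merar: +63.9%. Applied ad valorem rate: 16.5% + 63.9% = 80.4%.
Duty = $80,147.25 × 80.4% + 995 × $3.96 = $68,378.59.
Total = $178,537.36 + $68,378.59 = $246,915.95.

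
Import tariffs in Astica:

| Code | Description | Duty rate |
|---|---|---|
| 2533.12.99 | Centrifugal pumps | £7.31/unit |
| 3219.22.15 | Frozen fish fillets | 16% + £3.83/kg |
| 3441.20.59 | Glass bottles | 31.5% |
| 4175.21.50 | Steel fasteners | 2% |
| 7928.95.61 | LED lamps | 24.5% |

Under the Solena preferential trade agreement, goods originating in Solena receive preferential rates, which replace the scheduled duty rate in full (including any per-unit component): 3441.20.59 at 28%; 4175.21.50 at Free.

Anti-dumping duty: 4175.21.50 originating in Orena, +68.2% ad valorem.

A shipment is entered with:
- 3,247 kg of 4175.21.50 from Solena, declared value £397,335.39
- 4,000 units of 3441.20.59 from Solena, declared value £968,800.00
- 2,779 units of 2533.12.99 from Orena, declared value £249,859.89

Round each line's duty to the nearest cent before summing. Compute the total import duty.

£291,578.49

Line 1 (4175.21.50, Solena, 3,247 kg, £397,335.39):
Base rate for 4175.21.50 is 2%.
Origin Solena qualifies under the Astica–Solena agreement and 4175.21.50 is covered: preferential rate Free applies instead.
The additional-duty order on 4175.21.50 targets Orena, not Solena; it does not apply.
Duty = £397,335.39 × 0% = £0.00.
Line 2 (3441.20.59, Solena, 4,000 units, £968,800.00):
Base rate for 3441.20.59 is 31.5%.
Origin Solena qualifies under the Astica–Solena agreement and 3441.20.59 is covered: preferential rate 28% applies instead.
Duty = £968,800.00 × 28% = £271,264.00.
Line 3 (2533.12.99, Orena, 2,779 units, £249,859.89):
Base rate for 2533.12.99 is £7.31/unit.
Duty = 2,779 × £7.31 = £20,314.49.
Total = £0.00 + £271,264.00 + £20,314.49 = £291,578.49.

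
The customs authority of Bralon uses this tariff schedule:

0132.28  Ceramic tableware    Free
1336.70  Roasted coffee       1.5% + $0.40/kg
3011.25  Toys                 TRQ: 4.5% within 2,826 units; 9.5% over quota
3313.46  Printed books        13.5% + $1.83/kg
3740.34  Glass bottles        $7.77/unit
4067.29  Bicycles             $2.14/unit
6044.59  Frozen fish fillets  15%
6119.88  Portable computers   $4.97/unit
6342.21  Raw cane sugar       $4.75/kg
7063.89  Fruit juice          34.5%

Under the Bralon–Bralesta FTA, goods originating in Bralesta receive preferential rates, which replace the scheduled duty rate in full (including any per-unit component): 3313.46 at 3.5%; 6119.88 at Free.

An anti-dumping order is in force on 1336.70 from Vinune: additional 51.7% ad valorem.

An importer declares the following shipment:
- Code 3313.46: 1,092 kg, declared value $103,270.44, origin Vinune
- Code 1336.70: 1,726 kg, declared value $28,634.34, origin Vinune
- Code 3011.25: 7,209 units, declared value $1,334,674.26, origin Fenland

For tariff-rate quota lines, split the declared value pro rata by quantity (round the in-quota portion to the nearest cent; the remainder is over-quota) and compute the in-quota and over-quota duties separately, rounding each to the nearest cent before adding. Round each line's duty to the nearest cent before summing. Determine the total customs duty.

$132,497.51

Line 1 (3313.46, Vinune, 1,092 kg, $103,270.44):
Base rate for 3313.46 is 13.5% + $1.83/kg.
3313.46 has an FTA preferential rate, but origin Vinune is not Bralesta; base rate stands.
Duty = $103,270.44 × 13.5% + 1,092 × $1.83 = $15,939.87.
Line 2 (1336.70, Vinune, 1,726 kg, $28,634.34):
Base rate for 1336.70 is 1.5% + $0.40/kg.
Additional duty on 1336.70 from Vinune: +51.7%. Applied ad valorem rate: 1.5% + 51.7% = 53.2%.
Duty = $28,634.34 × 53.2% + 1,726 × $0.40 = $15,923.87.
Line 3 (3011.25, Fenland, 7,209 units, $1,334,674.26):
Code 3011.25 is under a tariff-rate quota (threshold 2,826 units). In-quota: 2,826 units at 4.5%; over-quota: 4,383 units at 9.5%.
Pro-rata value split: in-quota = $1,334,674.26 × 2,826/7,209 = $523,205.64; over-quota = $1,334,674.26 − $523,205.64 = $811,468.62.
In-quota duty = $523,205.64 × 4.5% = $23,544.25. Over-quota duty = $811,468.62 × 9.5% = $77,089.52.
Line duty = $23,544.25 + $77,089.52 = $100,633.77.
Total = $15,939.87 + $15,923.87 + $100,633.77 = $132,497.51.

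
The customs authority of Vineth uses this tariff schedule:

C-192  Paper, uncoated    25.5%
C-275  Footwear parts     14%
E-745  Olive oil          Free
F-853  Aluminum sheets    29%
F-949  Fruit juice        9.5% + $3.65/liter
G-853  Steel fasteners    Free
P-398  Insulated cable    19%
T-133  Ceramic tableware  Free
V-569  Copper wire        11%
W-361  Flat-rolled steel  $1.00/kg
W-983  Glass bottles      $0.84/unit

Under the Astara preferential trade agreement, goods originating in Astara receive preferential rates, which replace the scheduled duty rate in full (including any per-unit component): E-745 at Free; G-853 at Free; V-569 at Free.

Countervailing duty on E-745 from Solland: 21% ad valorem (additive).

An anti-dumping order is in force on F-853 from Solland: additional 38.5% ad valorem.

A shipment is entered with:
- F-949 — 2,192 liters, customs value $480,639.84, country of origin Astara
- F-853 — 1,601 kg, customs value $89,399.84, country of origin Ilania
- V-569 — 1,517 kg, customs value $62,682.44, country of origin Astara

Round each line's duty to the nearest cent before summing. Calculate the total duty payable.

Line 1 (F-949, Astara, 2,192 liters, $480,639.84):
Base rate for F-949 is 9.5% + $3.65/liter.
Origin Astara is the FTA partner but F-949 is not on the preference list; base rate stands.
Duty = $480,639.84 × 9.5% + 2,192 × $3.65 = $53,661.58.
Line 2 (F-853, Ilania, 1,601 kg, $89,399.84):
Base rate for F-853 is 29%.
The additional-duty order on F-853 targets Solland, not Ilania; it does not apply.
Duty = $89,399.84 × 29% = $25,925.95.
Line 3 (V-569, Astara, 1,517 kg, $62,682.44):
Base rate for V-569 is 11%.
Origin Astara qualifies under the Vineth–Astara agreement and V-569 is covered: preferential rate Free applies instead.
Duty = $62,682.44 × 0% = $0.00.
Total = $53,661.58 + $25,925.95 + $0.00 = $79,587.53.

$79,587.53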